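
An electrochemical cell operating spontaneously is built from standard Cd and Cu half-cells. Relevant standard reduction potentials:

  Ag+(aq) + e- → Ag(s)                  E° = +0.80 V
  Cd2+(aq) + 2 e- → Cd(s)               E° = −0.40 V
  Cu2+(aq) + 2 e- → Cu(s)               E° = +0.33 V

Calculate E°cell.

+0.73 V

Of the two couples in this cell, the one with the more positive reduction potential is reduced at the cathode: here that is Cu²⁺/Cu (+0.33 V); Cd²⁺/Cd (−0.40 V) is the anode.
E°cell = E°(cathode) − E°(anode) = +0.33 − (−0.40) = +0.73 V.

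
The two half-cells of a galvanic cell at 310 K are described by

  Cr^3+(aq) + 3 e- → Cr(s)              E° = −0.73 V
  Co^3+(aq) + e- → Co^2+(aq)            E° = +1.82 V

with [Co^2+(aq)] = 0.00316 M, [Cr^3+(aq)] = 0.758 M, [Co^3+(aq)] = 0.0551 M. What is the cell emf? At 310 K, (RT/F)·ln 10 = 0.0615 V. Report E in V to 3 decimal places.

+2.629 V

The Co³⁺/Co²⁺ couple has the more positive E°, so it is the cathode; Cr³⁺/Cr is the anode.
The standard potential is +1.82 − (−0.73) = +2.55 V and the balanced reaction transfers n = 3 electrons.
Balancing gives 3 Co^3+(aq) + Cr(s) → 3 Co^2+(aq) + Cr^3+(aq); hence Q = ([Co^2+(aq)]^3·[Cr^3+(aq)]) / [Co^3+(aq)]^3 = 0.000143 (log Q = −3.845).
By the Nernst equation, E = +2.55 − (0.0615/3)·(−3.845) = +2.629 V.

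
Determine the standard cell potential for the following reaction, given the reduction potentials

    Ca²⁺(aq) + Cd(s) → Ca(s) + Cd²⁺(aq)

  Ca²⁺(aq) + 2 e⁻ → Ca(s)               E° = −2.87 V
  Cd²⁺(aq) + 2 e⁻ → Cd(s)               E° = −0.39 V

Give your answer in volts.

−2.48 V

In the reaction as written, Ca²⁺(aq) is reduced (cathode) and Cd²⁺(aq) is produced by oxidation at the anode.
E°cell = E°(cathode) − E°(anode) = −2.87 − (−0.39) = −2.48 V.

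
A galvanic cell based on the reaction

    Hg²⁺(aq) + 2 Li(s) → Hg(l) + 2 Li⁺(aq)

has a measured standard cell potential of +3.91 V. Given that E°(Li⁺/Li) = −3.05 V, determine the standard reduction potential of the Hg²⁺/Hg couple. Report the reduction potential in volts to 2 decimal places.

In the reaction as written the Hg²⁺/Hg couple is reduced (cathode) and Li⁺/Li is oxidized (anode), so E°cell = E°(Hg²⁺/Hg) − E°(Li⁺/Li).
E°(Hg²⁺/Hg) = E°cell + E°(anode) = +3.91 + (−3.05) = +0.86 V.

+0.86 V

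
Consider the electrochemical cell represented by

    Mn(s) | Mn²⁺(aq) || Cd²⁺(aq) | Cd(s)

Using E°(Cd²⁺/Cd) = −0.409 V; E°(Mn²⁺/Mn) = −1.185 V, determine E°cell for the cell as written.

By convention the left-hand electrode in cell notation is the anode (oxidation) and the right-hand electrode is the cathode (reduction).
E°cell = E°(right) − E°(left) = −0.409 − (−1.185) = +0.776 V.

+0.776 V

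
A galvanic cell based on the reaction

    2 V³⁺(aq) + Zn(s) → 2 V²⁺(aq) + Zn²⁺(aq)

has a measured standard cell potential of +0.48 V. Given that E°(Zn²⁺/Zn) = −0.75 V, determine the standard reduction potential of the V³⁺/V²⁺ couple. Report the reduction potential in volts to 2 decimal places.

In the reaction as written the V³⁺/V²⁺ couple is reduced (cathode) and Zn²⁺/Zn is oxidized (anode), so E°cell = E°(V³⁺/V²⁺) − E°(Zn²⁺/Zn).
E°(V³⁺/V²⁺) = E°cell + E°(anode) = +0.48 + (−0.75) = −0.27 V.

−0.27 V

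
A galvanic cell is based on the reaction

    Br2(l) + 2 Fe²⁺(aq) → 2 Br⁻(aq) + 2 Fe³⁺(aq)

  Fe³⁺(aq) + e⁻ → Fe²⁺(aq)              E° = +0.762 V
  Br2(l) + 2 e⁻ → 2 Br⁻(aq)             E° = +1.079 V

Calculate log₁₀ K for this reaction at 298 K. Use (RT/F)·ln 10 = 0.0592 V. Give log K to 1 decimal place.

log K = 10.7

The Br₂/Br⁻ couple is reduced (cathode); E°cell = +1.079 − (+0.762) = +0.317 V with n = 2.
At equilibrium E = 0, so log K = nE°cell / 0.0592 = (2)(+0.317) / 0.0592 = 10.7.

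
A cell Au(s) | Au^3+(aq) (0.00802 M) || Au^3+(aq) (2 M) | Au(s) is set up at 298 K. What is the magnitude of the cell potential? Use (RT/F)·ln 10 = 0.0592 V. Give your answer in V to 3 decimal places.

0.047 V

For a concentration cell E°cell = 0, since both electrodes use the same couple.
The compartment with the higher Au^3+(aq) concentration (2 M) acts as the cathode; ions are reduced there and produced at the dilute (0.00802 M) anode.
With n = 3, Ecell = −(0.0592/3)·log([dilute]/[conc]) = −(0.0592/3)·log(0.00802/2) = +0.047 V.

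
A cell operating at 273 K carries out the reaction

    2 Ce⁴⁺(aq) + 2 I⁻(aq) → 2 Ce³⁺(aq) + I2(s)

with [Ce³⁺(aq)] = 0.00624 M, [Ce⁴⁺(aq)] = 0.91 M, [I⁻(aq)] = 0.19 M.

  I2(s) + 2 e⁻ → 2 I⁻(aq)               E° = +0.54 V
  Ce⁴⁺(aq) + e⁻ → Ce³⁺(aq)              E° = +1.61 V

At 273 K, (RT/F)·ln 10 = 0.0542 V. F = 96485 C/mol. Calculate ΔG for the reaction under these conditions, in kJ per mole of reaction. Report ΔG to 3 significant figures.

With Ce⁴⁺/Ce³⁺ reduced at the cathode, E°cell = +1.61 − (+0.54) = +1.07 V and n = 2.
Here Q = [Ce³⁺(aq)]^2 / ([Ce⁴⁺(aq)]^2·[I⁻(aq)]^2) = 0.0013 (log Q = −2.885), giving E = +1.07 − (0.0542/2)·(−2.885) = +1.1482 V.
Then ΔG = −nFE = −2 × 96485 × +1.1482 J/mol = −222 kJ/mol.

−222 kJ/mol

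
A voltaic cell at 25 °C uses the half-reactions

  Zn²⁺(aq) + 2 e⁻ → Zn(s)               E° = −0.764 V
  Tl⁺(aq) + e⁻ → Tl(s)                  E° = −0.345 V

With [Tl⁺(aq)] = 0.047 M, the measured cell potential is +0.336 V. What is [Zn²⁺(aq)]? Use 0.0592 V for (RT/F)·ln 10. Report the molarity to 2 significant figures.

1.4 M

The Tl⁺/Tl couple has the larger reduction potential, so it is the cathode: E°cell = −0.345 − (−0.764) = +0.419 V and n = 2.
Rearranging E = E° − (0.0592/n)·log Q gives log Q = 2(+0.419 − (+0.336))/0.0592 = 2.804.
Balancing electrons gives 2 Tl⁺(aq) + Zn(s) → 2 Tl(s) + Zn²⁺(aq); thus Q = [Zn²⁺(aq)] / [Tl⁺(aq)]^2.
Solving for the unknown gives log [Zn²⁺(aq)] = 0.148, so [Zn²⁺(aq)] ≈ 1.4 M.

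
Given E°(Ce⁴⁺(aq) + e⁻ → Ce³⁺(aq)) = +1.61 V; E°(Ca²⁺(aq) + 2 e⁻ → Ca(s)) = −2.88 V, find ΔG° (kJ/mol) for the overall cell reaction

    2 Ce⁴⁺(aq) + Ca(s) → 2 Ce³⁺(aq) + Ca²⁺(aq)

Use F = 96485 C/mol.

In the reaction as written Ce⁴⁺(aq) is reduced, so the Ce⁴⁺/Ce³⁺ couple is the cathode and Ca²⁺/Ca is the anode.
E°cell = +1.61 − (−2.88) = +4.49 V; balancing electrons gives n = 2.
ΔG° = −nFE°cell = −(2)(96485)(+4.49) J/mol = −866 kJ/mol.

−866 kJ/mol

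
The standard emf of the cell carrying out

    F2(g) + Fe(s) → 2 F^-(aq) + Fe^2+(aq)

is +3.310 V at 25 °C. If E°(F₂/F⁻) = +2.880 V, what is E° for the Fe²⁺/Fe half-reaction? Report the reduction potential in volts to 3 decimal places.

In the reaction as written the F₂/F⁻ couple is reduced (cathode) and Fe²⁺/Fe is oxidized (anode), so E°cell = E°(F₂/F⁻) − E°(Fe²⁺/Fe).
E°(Fe²⁺/Fe) = E°(cathode) − E°cell = +2.880 − (+3.310) = −0.430 V.

−0.430 V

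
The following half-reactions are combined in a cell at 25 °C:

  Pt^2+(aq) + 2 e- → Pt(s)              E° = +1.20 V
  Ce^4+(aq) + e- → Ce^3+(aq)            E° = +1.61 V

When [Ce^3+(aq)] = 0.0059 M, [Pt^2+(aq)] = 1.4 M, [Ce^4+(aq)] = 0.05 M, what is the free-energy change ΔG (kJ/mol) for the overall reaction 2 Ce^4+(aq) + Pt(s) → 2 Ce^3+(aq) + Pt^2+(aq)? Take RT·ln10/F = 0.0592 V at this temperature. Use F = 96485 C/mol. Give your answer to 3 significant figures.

−88.9 kJ/mol

E°cell = +1.61 − (+1.20) = +0.41 V; the balanced reaction transfers n = 2 electrons.
Q = ([Ce^3+(aq)]^2·[Pt^2+(aq)]) / [Ce^4+(aq)]^2 = 0.0195, so log Q = −1.710 and E = +0.41 − (0.0592/2)(−1.710) = +0.4606 V.
Then ΔG = −nFE = −2 × 96485 × +0.4606 J/mol = −88.9 kJ/mol.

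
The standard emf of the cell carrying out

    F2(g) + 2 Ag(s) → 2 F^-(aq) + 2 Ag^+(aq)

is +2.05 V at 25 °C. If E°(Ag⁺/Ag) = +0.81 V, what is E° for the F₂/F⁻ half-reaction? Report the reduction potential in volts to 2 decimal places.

+2.86 V

In the reaction as written the F₂/F⁻ couple is reduced (cathode) and Ag⁺/Ag is oxidized (anode), so E°cell = E°(F₂/F⁻) − E°(Ag⁺/Ag).
E°(F₂/F⁻) = E°cell + E°(anode) = +2.05 + (+0.81) = +2.86 V.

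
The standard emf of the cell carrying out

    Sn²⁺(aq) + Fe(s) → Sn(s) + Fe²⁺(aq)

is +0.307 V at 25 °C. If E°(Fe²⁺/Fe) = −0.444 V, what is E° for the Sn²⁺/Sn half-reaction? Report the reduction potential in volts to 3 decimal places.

In the reaction as written the Sn²⁺/Sn couple is reduced (cathode) and Fe²⁺/Fe is oxidized (anode), so E°cell = E°(Sn²⁺/Sn) − E°(Fe²⁺/Fe).
E°(Sn²⁺/Sn) = E°cell + E°(anode) = +0.307 + (−0.444) = −0.137 V.

−0.137 V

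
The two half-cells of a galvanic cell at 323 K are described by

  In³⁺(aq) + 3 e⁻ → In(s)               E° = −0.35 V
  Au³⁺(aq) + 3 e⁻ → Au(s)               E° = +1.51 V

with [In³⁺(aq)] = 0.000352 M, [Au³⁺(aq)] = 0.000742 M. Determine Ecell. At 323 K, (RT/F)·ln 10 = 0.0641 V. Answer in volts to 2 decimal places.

The Au³⁺/Au couple has the more positive E°, so it is the cathode; In³⁺/In is the anode.
E°cell = +1.51 − (−0.35) = +1.86 V, with n = 3 electrons transferred.
For the overall reaction Au³⁺(aq) + In(s) → Au(s) + In³⁺(aq), Q = [In³⁺(aq)] / [Au³⁺(aq)] = 0.474, giving log Q = −0.324.
Applying E = E° − (RT ln10/nF)·log Q gives +1.86 − (0.0641/3)(−0.324) = +1.87 V.

+1.87 V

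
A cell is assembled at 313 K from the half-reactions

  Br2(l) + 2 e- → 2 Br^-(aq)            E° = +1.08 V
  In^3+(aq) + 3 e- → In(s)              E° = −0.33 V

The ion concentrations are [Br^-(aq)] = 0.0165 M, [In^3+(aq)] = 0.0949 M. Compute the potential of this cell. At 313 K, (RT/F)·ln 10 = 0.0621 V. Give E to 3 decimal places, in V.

Br₂/Br⁻ is reduced (cathode, E° = +1.08 V) and In³⁺/In is oxidized (anode).
The standard potential is +1.08 − (−0.33) = +1.41 V and the balanced reaction transfers n = 6 electrons.
Balancing gives 3 Br2(l) + 2 In(s) → 6 Br^-(aq) + 2 In^3+(aq); hence Q = [Br^-(aq)]^6·[In^3+(aq)]^2 = 1.82×10^−13 (log Q = −12.741).
Applying E = E° − (RT ln10/nF)·log Q gives +1.41 − (0.0621/6)(−12.741) = +1.542 V.

+1.542 V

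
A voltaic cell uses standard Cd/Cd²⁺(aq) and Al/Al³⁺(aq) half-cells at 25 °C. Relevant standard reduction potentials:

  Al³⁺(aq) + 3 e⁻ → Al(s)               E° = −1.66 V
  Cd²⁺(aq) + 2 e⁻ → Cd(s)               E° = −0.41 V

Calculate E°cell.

The Cd²⁺/Cd couple has the higher E°, so Cd ion is reduced (cathode) and Al is oxidized (anode).
E°cell = E°(cathode) − E°(anode) = −0.41 − (−1.66) = +1.25 V.

+1.25 V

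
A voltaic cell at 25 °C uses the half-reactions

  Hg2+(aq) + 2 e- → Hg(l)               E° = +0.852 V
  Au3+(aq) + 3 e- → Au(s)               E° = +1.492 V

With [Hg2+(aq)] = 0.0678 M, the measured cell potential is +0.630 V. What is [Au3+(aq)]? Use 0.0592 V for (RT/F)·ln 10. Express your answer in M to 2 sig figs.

Au³⁺/Au is the cathode (higher E°); E°cell = +1.492 − (+0.852) = +0.640 V with n = 6.
From the Nernst equation, log Q = n(E° − E)/0.0592 = 6·(+0.640 − (+0.630))/0.0592 = 1.014.
The balanced reaction is 2 Au3+(aq) + 3 Hg(l) → 2 Au(s) + 3 Hg2+(aq), so Q = [Hg2+(aq)]^3 / [Au3+(aq)]^2.
Isolating [Au3+(aq)] in Q = 10^{1.014} yields log [Au3+(aq)] = −2.260, i.e. 0.0055 M.

0.0055 M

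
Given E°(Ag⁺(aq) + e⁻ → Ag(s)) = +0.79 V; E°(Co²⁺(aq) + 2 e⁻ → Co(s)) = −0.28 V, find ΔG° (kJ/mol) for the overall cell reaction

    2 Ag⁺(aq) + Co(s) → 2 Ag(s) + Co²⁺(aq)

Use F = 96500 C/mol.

−207 kJ/mol

In the reaction as written Ag⁺(aq) is reduced, so the Ag⁺/Ag couple is the cathode and Co²⁺/Co is the anode.
E°cell = +0.79 − (−0.28) = +1.07 V; balancing electrons gives n = 2.
ΔG° = −nFE°cell = −(2)(96500)(+1.07) J/mol = −207 kJ/mol.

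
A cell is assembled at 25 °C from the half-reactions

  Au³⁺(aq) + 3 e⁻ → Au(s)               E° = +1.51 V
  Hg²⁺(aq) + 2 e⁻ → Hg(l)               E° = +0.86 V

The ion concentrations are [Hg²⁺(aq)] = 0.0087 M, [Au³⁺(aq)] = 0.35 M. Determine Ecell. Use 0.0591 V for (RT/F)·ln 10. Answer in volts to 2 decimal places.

+0.70 V

Since E°(Au³⁺/Au) > E°(Hg²⁺/Hg), Au³⁺/Au serves as the cathode.
E°cell = E°cat − E°an = +1.51 − (+0.86) = +0.65 V; n = 6.
The balanced reaction is 2 Au³⁺(aq) + 3 Hg(l) → 2 Au(s) + 3 Hg²⁺(aq), so Q = [Hg²⁺(aq)]^3 / [Au³⁺(aq)]^2 = 5.38×10^−6 and log Q = −5.270.
E = E° − (0.0591/n)·log Q = +0.65 − (0.0591/6)(−5.270) = +0.70 V.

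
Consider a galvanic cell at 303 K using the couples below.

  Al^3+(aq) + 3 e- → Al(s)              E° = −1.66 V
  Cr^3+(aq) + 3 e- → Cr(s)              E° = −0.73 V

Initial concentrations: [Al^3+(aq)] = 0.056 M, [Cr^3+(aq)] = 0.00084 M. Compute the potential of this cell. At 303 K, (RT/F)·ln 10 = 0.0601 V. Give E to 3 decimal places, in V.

+0.893 V

The Cr³⁺/Cr couple has the more positive E°, so it is the cathode; Al³⁺/Al is the anode.
E°cell = −0.73 − (−1.66) = +0.93 V, with n = 3 electrons transferred.
The balanced reaction is Cr^3+(aq) + Al(s) → Cr(s) + Al^3+(aq), so Q = [Al^3+(aq)] / [Cr^3+(aq)] = 66.7 and log Q = 1.824.
E = E° − (0.0601/n)·log Q = +0.93 − (0.0601/3)(1.824) = +0.893 V.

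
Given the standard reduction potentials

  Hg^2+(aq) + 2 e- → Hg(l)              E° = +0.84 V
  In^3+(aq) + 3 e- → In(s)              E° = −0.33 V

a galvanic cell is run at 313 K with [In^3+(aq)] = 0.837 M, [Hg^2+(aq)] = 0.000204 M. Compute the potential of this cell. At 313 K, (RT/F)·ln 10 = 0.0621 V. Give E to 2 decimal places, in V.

+1.06 V

Hg²⁺/Hg is reduced (cathode, E° = +0.84 V) and In³⁺/In is oxidized (anode).
E°cell = +0.84 − (−0.33) = +1.17 V, with n = 6 electrons transferred.
The balanced reaction is 3 Hg^2+(aq) + 2 In(s) → 3 Hg(l) + 2 In^3+(aq), so Q = [In^3+(aq)]^2 / [Hg^2+(aq)]^3 = 8.25×10^10 and log Q = 10.917.
Applying E = E° − (RT ln10/nF)·log Q gives +1.17 − (0.0621/6)(10.917) = +1.06 V.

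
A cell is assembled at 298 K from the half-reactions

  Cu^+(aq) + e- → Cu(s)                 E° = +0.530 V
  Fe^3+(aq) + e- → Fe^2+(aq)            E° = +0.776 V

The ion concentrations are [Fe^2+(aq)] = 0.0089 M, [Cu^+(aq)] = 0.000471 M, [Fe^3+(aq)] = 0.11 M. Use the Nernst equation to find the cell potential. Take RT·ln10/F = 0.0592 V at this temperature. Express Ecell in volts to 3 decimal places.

+0.508 V

Fe³⁺/Fe²⁺ is reduced (cathode, E° = +0.776 V) and Cu⁺/Cu is oxidized (anode).
E°cell = E°cat − E°an = +0.776 − (+0.530) = +0.246 V; n = 1.
Balancing gives Fe^3+(aq) + Cu(s) → Fe^2+(aq) + Cu^+(aq); hence Q = ([Fe^2+(aq)]·[Cu^+(aq)]) / [Fe^3+(aq)] = 3.81×10^−5 (log Q = −4.419).
By the Nernst equation, E = +0.246 − (0.0592/1)·(−4.419) = +0.508 V.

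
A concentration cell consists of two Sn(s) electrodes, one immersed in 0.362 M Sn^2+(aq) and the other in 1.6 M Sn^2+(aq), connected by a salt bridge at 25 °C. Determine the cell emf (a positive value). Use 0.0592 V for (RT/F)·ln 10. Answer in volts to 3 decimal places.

0.019 V

For a concentration cell E°cell = 0, since both electrodes use the same couple.
The compartment with the higher Sn^2+(aq) concentration (1.6 M) acts as the cathode; ions are reduced there and produced at the dilute (0.362 M) anode.
With n = 2, Ecell = −(0.0592/2)·log([dilute]/[conc]) = −(0.0592/2)·log(0.362/1.6) = +0.019 V.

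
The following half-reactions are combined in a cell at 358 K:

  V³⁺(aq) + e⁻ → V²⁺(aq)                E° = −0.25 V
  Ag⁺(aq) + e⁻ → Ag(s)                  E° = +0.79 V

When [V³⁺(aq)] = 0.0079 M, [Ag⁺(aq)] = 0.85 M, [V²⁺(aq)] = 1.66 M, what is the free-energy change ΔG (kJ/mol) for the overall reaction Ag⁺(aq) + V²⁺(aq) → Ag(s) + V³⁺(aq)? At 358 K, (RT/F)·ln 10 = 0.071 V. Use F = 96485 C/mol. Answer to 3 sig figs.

−116 kJ/mol

The standard cell potential is +0.79 − (−0.25) = +1.04 V, with n = 1 electron in the balanced equation.
Q = [V³⁺(aq)] / ([Ag⁺(aq)]·[V²⁺(aq)]) = 0.0056, so log Q = −2.252 and E = +1.04 − (0.071/1)(−2.252) = +1.1999 V.
ΔG = −nFE = −(1)(96485)(+1.1999) J/mol = −116 kJ/mol.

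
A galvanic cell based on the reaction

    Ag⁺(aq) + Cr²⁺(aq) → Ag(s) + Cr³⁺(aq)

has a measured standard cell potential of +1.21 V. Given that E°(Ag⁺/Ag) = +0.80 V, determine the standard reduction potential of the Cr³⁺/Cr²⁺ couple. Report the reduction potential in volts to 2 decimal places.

In the reaction as written the Ag⁺/Ag couple is reduced (cathode) and Cr³⁺/Cr²⁺ is oxidized (anode), so E°cell = E°(Ag⁺/Ag) − E°(Cr³⁺/Cr²⁺).
E°(Cr³⁺/Cr²⁺) = E°(cathode) − E°cell = +0.80 − (+1.21) = −0.41 V.

−0.41 V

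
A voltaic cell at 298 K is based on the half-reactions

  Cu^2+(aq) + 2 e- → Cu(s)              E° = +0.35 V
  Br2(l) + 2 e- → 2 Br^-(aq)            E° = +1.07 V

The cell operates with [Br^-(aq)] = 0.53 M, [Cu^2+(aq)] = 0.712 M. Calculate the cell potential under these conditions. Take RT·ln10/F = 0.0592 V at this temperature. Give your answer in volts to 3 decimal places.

+0.741 V

The Br₂/Br⁻ couple has the more positive E°, so it is the cathode; Cu²⁺/Cu is the anode.
E°cell = +1.07 − (+0.35) = +0.72 V, with n = 2 electrons transferred.
Balancing gives Br2(l) + Cu(s) → 2 Br^-(aq) + Cu^2+(aq); hence Q = [Br^-(aq)]^2·[Cu^2+(aq)] = 0.2 (log Q = −0.699).
Applying E = E° − (RT ln10/nF)·log Q gives +0.72 − (0.0592/2)(−0.699) = +0.741 V.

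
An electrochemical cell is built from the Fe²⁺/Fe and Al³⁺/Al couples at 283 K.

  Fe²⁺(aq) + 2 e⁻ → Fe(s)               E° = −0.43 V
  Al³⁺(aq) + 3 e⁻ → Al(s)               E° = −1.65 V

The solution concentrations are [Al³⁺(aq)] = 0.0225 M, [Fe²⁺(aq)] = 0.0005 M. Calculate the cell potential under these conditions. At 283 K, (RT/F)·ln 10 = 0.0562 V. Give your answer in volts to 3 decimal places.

+1.158 V

Since E°(Fe²⁺/Fe) > E°(Al³⁺/Al), Fe²⁺/Fe serves as the cathode.
E°cell = E°cat − E°an = −0.43 − (−1.65) = +1.22 V; n = 6.
Balancing gives 3 Fe²⁺(aq) + 2 Al(s) → 3 Fe(s) + 2 Al³⁺(aq); hence Q = [Al³⁺(aq)]^2 / [Fe²⁺(aq)]^3 = 4.05×10^6 (log Q = 6.607).
By the Nernst equation, E = +1.22 − (0.0562/6)·(6.607) = +1.158 V.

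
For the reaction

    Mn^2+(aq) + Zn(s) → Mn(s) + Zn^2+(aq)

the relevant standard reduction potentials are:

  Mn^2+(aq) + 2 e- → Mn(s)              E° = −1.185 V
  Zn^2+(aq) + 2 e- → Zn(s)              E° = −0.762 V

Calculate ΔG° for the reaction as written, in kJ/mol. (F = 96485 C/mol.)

In the reaction as written Mn^2+(aq) is reduced, so the Mn²⁺/Mn couple is the cathode and Zn²⁺/Zn is the anode.
E°cell = −1.185 − (−0.762) = −0.423 V; balancing electrons gives n = 2.
ΔG° = −nFE°cell = −(2)(96485)(−0.423) J/mol = +81.6 kJ/mol.

+81.6 kJ/mol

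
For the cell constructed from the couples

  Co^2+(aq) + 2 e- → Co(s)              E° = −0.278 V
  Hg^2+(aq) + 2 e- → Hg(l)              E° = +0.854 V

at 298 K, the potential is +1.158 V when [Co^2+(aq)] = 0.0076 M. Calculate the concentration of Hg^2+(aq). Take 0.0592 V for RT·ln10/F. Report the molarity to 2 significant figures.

Hg²⁺/Hg is the cathode (higher E°); E°cell = +0.854 − (−0.278) = +1.132 V with n = 2.
Since E = E° − (0.0592/n)·log Q, log Q = n(E° − E)/0.0592 = −0.878.
Balancing electrons gives Hg^2+(aq) + Co(s) → Hg(l) + Co^2+(aq); thus Q = [Co^2+(aq)] / [Hg^2+(aq)].
Solving for the unknown gives log [Hg^2+(aq)] = −1.241, so [Hg^2+(aq)] ≈ 0.057 M.

0.057 M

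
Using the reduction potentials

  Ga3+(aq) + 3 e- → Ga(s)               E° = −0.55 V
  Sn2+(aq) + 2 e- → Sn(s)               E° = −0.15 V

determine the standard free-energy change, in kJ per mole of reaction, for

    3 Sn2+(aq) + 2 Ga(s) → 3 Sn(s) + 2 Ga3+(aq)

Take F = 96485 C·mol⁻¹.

−232 kJ/mol

In the reaction as written Sn2+(aq) is reduced, so the Sn²⁺/Sn couple is the cathode and Ga³⁺/Ga is the anode.
E°cell = −0.15 − (−0.55) = +0.40 V; balancing electrons gives n = 6.
ΔG° = −nFE°cell = −(6)(96485)(+0.40) J/mol = −232 kJ/mol.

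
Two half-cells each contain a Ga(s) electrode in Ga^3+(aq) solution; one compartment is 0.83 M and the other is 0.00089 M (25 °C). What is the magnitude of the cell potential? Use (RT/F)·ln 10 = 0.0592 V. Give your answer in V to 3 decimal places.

0.059 V

For a concentration cell E°cell = 0, since both electrodes use the same couple.
The compartment with the higher Ga^3+(aq) concentration (0.83 M) acts as the cathode; ions are reduced there and produced at the dilute (0.00089 M) anode.
With n = 3, Ecell = −(0.0592/3)·log([dilute]/[conc]) = −(0.0592/3)·log(0.00089/0.83) = +0.059 V.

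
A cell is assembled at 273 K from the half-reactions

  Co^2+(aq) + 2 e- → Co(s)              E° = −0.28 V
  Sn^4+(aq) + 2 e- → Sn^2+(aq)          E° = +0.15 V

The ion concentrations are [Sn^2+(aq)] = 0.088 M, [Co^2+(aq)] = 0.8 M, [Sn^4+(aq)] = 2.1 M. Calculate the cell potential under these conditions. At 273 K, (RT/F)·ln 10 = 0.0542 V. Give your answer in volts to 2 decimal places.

Since E°(Sn⁴⁺/Sn²⁺) > E°(Co²⁺/Co), Sn⁴⁺/Sn²⁺ serves as the cathode.
The standard potential is +0.15 − (−0.28) = +0.43 V and the balanced reaction transfers n = 2 electrons.
The balanced reaction is Sn^4+(aq) + Co(s) → Sn^2+(aq) + Co^2+(aq), so Q = ([Sn^2+(aq)]·[Co^2+(aq)]) / [Sn^4+(aq)] = 0.0335 and log Q = −1.475.
Applying E = E° − (RT ln10/nF)·log Q gives +0.43 − (0.0542/2)(−1.475) = +0.47 V.

+0.47 V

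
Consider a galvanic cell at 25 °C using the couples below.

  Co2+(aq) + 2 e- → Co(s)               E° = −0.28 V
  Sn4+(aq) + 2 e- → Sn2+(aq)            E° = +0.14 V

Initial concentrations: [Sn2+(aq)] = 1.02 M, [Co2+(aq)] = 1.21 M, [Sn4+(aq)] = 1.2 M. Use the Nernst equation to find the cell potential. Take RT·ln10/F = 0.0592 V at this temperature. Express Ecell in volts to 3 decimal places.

+0.420 V

Sn⁴⁺/Sn²⁺ is reduced (cathode, E° = +0.14 V) and Co²⁺/Co is oxidized (anode).
The standard potential is +0.14 − (−0.28) = +0.42 V and the balanced reaction transfers n = 2 electrons.
Balancing gives Sn4+(aq) + Co(s) → Sn2+(aq) + Co2+(aq); hence Q = ([Sn2+(aq)]·[Co2+(aq)]) / [Sn4+(aq)] = 1.03 (log Q = 0.012).
Applying E = E° − (RT ln10/nF)·log Q gives +0.42 − (0.0592/2)(0.012) = +0.420 V.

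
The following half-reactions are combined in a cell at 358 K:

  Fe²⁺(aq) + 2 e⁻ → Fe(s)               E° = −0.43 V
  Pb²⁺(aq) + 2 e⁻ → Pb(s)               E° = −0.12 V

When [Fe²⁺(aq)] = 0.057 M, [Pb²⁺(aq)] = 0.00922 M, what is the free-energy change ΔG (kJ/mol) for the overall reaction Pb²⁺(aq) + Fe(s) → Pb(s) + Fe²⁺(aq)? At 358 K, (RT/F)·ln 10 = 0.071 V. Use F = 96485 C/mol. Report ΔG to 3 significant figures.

The standard cell potential is −0.12 − (−0.43) = +0.31 V, with n = 2 electrons in the balanced equation.
The reaction quotient is [Fe²⁺(aq)] / [Pb²⁺(aq)] = 6.18; by Nernst, E = +0.31 − (0.071/2)(0.791) = +0.2819 V.
ΔG = −nFE = −(2)(96485)(+0.2819) J/mol = −54.4 kJ/mol.

−54.4 kJ/mol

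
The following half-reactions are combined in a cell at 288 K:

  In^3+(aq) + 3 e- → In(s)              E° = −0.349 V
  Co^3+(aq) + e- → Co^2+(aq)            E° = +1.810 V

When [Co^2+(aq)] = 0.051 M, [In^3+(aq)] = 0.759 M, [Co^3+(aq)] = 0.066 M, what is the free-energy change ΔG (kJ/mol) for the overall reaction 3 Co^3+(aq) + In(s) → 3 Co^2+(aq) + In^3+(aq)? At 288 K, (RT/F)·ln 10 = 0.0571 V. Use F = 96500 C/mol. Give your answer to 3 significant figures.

−628 kJ/mol

With Co³⁺/Co²⁺ reduced at the cathode, E°cell = +1.810 − (−0.349) = +2.159 V and n = 3.
The reaction quotient is ([Co^2+(aq)]^3·[In^3+(aq)]) / [Co^3+(aq)]^3 = 0.35; by Nernst, E = +2.159 − (0.0571/3)(−0.456) = +2.1677 V.
Finally ΔG = −nFE = −(3)(96500 C/mol)(+2.1677 V) = −628 kJ/mol.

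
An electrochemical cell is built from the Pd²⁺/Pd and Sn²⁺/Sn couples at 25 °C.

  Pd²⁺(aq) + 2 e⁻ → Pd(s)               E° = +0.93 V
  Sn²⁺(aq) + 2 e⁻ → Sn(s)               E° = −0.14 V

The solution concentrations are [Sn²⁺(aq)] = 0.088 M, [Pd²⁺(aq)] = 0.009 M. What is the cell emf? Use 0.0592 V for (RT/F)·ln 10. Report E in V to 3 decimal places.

+1.041 V

The Pd²⁺/Pd couple has the more positive E°, so it is the cathode; Sn²⁺/Sn is the anode.
E°cell = +0.93 − (−0.14) = +1.07 V, with n = 2 electrons transferred.
The balanced reaction is Pd²⁺(aq) + Sn(s) → Pd(s) + Sn²⁺(aq), so Q = [Sn²⁺(aq)] / [Pd²⁺(aq)] = 9.78 and log Q = 0.990.
By the Nernst equation, E = +1.07 − (0.0592/2)·(0.990) = +1.041 V.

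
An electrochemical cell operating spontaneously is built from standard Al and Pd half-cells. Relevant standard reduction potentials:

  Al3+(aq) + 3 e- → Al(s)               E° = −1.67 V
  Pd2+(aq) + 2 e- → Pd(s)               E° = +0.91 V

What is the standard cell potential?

+2.58 V

Of the two couples in this cell, the one with the more positive reduction potential is reduced at the cathode: here that is Pd²⁺/Pd (+0.91 V); Al³⁺/Al (−1.67 V) is the anode.
E°cell = E°(cathode) − E°(anode) = +0.91 − (−1.67) = +2.58 V.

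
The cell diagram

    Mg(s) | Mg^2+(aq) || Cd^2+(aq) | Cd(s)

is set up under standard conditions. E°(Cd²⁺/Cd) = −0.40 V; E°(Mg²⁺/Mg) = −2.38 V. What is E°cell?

+1.98 V

By convention the left-hand electrode in cell notation is the anode (oxidation) and the right-hand electrode is the cathode (reduction).
E°cell = E°(right) − E°(left) = −0.40 − (−2.38) = +1.98 V.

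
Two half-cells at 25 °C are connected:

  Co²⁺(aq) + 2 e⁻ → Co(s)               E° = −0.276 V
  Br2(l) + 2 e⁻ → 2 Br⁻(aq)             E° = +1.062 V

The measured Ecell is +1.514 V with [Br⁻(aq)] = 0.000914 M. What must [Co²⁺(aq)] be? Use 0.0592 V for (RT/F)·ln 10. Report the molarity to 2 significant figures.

The Br₂/Br⁻ couple has the larger reduction potential, so it is the cathode: E°cell = +1.062 − (−0.276) = +1.338 V and n = 2.
Since E = E° − (0.0592/n)·log Q, log Q = n(E° − E)/0.0592 = −5.946.
The balanced reaction is Br2(l) + Co(s) → 2 Br⁻(aq) + Co²⁺(aq), so Q = [Br⁻(aq)]^2·[Co²⁺(aq)].
Substituting the known concentrations and solving, log [Co²⁺(aq)] = 0.132 and [Co²⁺(aq)] = 1.4 M.

1.4 M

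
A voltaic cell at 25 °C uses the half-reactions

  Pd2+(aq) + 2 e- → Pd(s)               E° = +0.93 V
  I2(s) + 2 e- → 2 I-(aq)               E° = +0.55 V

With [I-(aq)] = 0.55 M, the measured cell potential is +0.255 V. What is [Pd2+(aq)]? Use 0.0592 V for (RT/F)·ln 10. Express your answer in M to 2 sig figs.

0.00020 M

The Pd²⁺/Pd couple has the larger reduction potential, so it is the cathode: E°cell = +0.93 − (+0.55) = +0.38 V and n = 2.
Rearranging E = E° − (0.0592/n)·log Q gives log Q = 2(+0.38 − (+0.255))/0.0592 = 4.223.
Balancing electrons gives Pd2+(aq) + 2 I-(aq) → Pd(s) + I2(s); thus Q = 1 / ([Pd2+(aq)]·[I-(aq)]^2).
Solving for the unknown gives log [Pd2+(aq)] = −3.704, so [Pd2+(aq)] ≈ 0.00020 M.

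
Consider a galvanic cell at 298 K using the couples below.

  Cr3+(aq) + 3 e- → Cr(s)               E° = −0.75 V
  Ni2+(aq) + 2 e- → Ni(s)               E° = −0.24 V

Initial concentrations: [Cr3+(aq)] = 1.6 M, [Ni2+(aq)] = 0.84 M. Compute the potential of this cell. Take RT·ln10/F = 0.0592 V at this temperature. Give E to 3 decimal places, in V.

The Ni²⁺/Ni couple has the more positive E°, so it is the cathode; Cr³⁺/Cr is the anode.
E°cell = E°cat − E°an = −0.24 − (−0.75) = +0.51 V; n = 6.
The balanced reaction is 3 Ni2+(aq) + 2 Cr(s) → 3 Ni(s) + 2 Cr3+(aq), so Q = [Cr3+(aq)]^2 / [Ni2+(aq)]^3 = 4.32 and log Q = 0.635.
By the Nernst equation, E = +0.51 − (0.0592/6)·(0.635) = +0.504 V.

+0.504 V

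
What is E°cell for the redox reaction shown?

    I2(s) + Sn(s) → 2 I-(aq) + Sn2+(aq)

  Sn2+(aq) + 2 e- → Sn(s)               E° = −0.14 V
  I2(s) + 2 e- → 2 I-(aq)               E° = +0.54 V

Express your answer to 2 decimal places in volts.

I2(s) gains electrons, so the I₂/I⁻ couple is the cathode; the Sn²⁺/Sn couple is the anode.
E°cell = E°(cathode) − E°(anode) = +0.54 − (−0.14) = +0.68 V.

+0.68 V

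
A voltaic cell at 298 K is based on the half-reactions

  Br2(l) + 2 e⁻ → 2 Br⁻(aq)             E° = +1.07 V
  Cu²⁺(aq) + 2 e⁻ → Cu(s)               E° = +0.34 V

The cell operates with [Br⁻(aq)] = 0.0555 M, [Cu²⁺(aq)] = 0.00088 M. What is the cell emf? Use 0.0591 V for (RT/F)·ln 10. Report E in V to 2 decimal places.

Since E°(Br₂/Br⁻) > E°(Cu²⁺/Cu), Br₂/Br⁻ serves as the cathode.
E°cell = +1.07 − (+0.34) = +0.73 V, with n = 2 electrons transferred.
Balancing gives Br2(l) + Cu(s) → 2 Br⁻(aq) + Cu²⁺(aq); hence Q = [Br⁻(aq)]^2·[Cu²⁺(aq)] = 2.71×10^−6 (log Q = −5.567).
Applying E = E° − (RT ln10/nF)·log Q gives +0.73 − (0.0591/2)(−5.567) = +0.89 V.

+0.89 V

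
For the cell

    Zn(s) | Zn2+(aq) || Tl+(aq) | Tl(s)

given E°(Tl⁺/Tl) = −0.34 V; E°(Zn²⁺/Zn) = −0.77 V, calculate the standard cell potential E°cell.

+0.43 V

By convention the left-hand electrode in cell notation is the anode (oxidation) and the right-hand electrode is the cathode (reduction).
E°cell = E°(right) − E°(left) = −0.34 − (−0.77) = +0.43 V.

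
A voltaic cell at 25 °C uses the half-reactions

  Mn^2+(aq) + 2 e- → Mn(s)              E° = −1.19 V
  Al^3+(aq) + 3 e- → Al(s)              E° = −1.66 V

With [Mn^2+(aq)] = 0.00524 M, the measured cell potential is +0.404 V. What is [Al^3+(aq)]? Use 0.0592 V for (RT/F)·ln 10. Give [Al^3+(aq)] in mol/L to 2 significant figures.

Mn²⁺/Mn is the cathode (higher E°); E°cell = −1.19 − (−1.66) = +0.47 V with n = 6.
Since E = E° − (0.0592/n)·log Q, log Q = n(E° − E)/0.0592 = 6.689.
Balancing electrons gives 3 Mn^2+(aq) + 2 Al(s) → 3 Mn(s) + 2 Al^3+(aq); thus Q = [Al^3+(aq)]^2 / [Mn^2+(aq)]^3.
Substituting the known concentrations and solving, log [Al^3+(aq)] = −0.077 and [Al^3+(aq)] = 0.84 M.

0.84 M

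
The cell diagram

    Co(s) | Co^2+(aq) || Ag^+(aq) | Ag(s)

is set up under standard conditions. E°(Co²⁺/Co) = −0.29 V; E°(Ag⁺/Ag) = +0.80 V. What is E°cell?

By convention the left-hand electrode in cell notation is the anode (oxidation) and the right-hand electrode is the cathode (reduction).
E°cell = E°(right) − E°(left) = +0.80 − (−0.29) = +1.09 V.

+1.09 V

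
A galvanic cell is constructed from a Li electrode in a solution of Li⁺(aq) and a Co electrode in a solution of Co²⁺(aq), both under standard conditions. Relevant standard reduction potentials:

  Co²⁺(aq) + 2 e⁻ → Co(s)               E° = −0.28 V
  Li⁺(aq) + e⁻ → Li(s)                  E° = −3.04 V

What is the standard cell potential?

+2.76 V

Of the two couples in this cell, the one with the more positive reduction potential is reduced at the cathode: here that is Co²⁺/Co (−0.28 V); Li⁺/Li (−3.04 V) is the anode.
E°cell = E°(cathode) − E°(anode) = −0.28 − (−3.04) = +2.76 V.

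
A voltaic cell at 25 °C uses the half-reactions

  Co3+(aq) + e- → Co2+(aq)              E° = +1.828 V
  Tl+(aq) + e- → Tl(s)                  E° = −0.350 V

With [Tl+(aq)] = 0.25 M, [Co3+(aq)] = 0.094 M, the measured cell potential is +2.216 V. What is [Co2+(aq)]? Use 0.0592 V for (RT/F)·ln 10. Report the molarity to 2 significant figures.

0.086 M

The Co³⁺/Co²⁺ couple has the larger reduction potential, so it is the cathode: E°cell = +1.828 − (−0.350) = +2.178 V and n = 1.
From the Nernst equation, log Q = n(E° − E)/0.0592 = 1·(+2.178 − (+2.216))/0.0592 = −0.642.
The balanced reaction is Co3+(aq) + Tl(s) → Co2+(aq) + Tl+(aq), so Q = ([Co2+(aq)]·[Tl+(aq)]) / [Co3+(aq)].
Isolating [Co2+(aq)] in Q = 10^{−0.642} yields log [Co2+(aq)] = −1.067, i.e. 0.086 M.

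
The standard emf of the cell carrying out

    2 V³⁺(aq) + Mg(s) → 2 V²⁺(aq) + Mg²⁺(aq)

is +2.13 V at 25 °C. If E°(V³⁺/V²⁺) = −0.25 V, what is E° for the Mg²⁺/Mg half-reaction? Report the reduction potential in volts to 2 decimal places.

In the reaction as written the V³⁺/V²⁺ couple is reduced (cathode) and Mg²⁺/Mg is oxidized (anode), so E°cell = E°(V³⁺/V²⁺) − E°(Mg²⁺/Mg).
E°(Mg²⁺/Mg) = E°(cathode) − E°cell = −0.25 − (+2.13) = −2.38 V.

−2.38 V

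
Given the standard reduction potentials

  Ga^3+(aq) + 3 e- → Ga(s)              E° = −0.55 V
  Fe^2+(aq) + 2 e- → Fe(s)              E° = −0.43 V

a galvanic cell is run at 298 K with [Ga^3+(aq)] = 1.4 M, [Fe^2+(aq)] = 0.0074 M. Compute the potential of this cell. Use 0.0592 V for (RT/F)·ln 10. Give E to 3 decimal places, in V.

+0.054 V

The Fe²⁺/Fe couple has the more positive E°, so it is the cathode; Ga³⁺/Ga is the anode.
E°cell = E°cat − E°an = −0.43 − (−0.55) = +0.12 V; n = 6.
For the overall reaction 3 Fe^2+(aq) + 2 Ga(s) → 3 Fe(s) + 2 Ga^3+(aq), Q = [Ga^3+(aq)]^2 / [Fe^2+(aq)]^3 = 4.84×10^6, giving log Q = 6.685.
E = E° − (0.0592/n)·log Q = +0.12 − (0.0592/6)(6.685) = +0.054 V.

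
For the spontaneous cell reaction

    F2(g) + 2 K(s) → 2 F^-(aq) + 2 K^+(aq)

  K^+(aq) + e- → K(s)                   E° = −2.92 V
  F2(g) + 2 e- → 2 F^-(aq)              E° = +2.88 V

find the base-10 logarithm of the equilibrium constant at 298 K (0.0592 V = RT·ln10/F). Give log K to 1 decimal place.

log K = 195.9

The F₂/F⁻ couple is reduced (cathode); E°cell = +2.88 − (−2.92) = +5.80 V with n = 2.
At equilibrium E = 0, so log K = nE°cell / 0.0592 = (2)(+5.80) / 0.0592 = 195.9.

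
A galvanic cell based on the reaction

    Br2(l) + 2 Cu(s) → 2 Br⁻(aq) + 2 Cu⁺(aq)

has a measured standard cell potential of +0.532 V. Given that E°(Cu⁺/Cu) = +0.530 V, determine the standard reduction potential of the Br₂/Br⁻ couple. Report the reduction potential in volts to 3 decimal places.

In the reaction as written the Br₂/Br⁻ couple is reduced (cathode) and Cu⁺/Cu is oxidized (anode), so E°cell = E°(Br₂/Br⁻) − E°(Cu⁺/Cu).
E°(Br₂/Br⁻) = E°cell + E°(anode) = +0.532 + (+0.530) = +1.062 V.

+1.062 V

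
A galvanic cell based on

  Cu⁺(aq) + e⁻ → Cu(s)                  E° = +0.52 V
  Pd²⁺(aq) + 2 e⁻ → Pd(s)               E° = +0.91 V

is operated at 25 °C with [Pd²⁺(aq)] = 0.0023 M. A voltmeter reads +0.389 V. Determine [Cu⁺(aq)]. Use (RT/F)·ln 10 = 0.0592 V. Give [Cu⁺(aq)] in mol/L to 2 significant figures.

0.050 M

Pd²⁺/Pd is the cathode (higher E°); E°cell = +0.91 − (+0.52) = +0.39 V with n = 2.
From the Nernst equation, log Q = n(E° − E)/0.0592 = 2·(+0.39 − (+0.389))/0.0592 = 0.034.
For Pd²⁺(aq) + 2 Cu(s) → Pd(s) + 2 Cu⁺(aq), the reaction quotient is Q = [Cu⁺(aq)]^2 / [Pd²⁺(aq)].
Solving for the unknown gives log [Cu⁺(aq)] = −1.302, so [Cu⁺(aq)] ≈ 0.050 M.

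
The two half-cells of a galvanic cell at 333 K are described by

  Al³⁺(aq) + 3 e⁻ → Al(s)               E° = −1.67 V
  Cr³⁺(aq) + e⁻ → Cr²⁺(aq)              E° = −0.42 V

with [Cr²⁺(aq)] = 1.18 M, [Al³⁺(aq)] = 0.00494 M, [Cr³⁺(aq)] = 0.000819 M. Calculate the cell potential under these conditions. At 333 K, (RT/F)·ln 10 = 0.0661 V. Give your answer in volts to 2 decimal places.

+1.09 V

The Cr³⁺/Cr²⁺ couple has the more positive E°, so it is the cathode; Al³⁺/Al is the anode.
The standard potential is −0.42 − (−1.67) = +1.25 V and the balanced reaction transfers n = 3 electrons.
The balanced reaction is 3 Cr³⁺(aq) + Al(s) → 3 Cr²⁺(aq) + Al³⁺(aq), so Q = ([Cr²⁺(aq)]^3·[Al³⁺(aq)]) / [Cr³⁺(aq)]^3 = 1.48×10^7 and log Q = 7.170.
By the Nernst equation, E = +1.25 − (0.0661/3)·(7.170) = +1.09 V.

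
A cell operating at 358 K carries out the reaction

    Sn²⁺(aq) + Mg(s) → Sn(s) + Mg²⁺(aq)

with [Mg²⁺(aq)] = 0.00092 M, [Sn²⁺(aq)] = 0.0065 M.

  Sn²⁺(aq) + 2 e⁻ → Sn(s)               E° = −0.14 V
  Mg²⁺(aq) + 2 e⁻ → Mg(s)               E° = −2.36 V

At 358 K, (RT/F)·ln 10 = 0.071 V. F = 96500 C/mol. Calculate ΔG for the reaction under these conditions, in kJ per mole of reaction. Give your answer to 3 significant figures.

E°cell = −0.14 − (−2.36) = +2.22 V; the balanced reaction transfers n = 2 electrons.
Q = [Mg²⁺(aq)] / [Sn²⁺(aq)] = 0.142, so log Q = −0.849 and E = +2.22 − (0.071/2)(−0.849) = +2.2501 V.
Finally ΔG = −nFE = −(2)(96500 C/mol)(+2.2501 V) = −434 kJ/mol.

−434 kJ/mol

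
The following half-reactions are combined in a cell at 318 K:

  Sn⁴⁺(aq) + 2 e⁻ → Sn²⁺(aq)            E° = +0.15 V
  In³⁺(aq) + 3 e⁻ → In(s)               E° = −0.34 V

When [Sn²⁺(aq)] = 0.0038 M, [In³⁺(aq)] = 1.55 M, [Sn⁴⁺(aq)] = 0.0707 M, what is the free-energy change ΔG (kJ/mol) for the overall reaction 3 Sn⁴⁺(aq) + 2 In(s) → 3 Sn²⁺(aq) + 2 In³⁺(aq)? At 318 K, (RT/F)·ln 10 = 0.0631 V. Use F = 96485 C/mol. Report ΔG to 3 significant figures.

−305 kJ/mol

E°cell = +0.15 − (−0.34) = +0.49 V; the balanced reaction transfers n = 6 electrons.
The reaction quotient is ([Sn²⁺(aq)]^3·[In³⁺(aq)]^2) / [Sn⁴⁺(aq)]^3 = 0.000373; by Nernst, E = +0.49 − (0.0631/6)(−3.428) = +0.5261 V.
ΔG = −nFE = −(6)(96485)(+0.5261) J/mol = −305 kJ/mol.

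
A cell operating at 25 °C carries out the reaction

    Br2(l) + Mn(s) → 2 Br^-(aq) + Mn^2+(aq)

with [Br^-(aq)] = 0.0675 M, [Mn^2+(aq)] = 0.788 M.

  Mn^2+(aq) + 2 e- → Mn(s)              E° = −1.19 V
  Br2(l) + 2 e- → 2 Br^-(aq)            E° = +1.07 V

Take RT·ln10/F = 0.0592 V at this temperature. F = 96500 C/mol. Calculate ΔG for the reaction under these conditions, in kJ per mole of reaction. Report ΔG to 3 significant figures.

With Br₂/Br⁻ reduced at the cathode, E°cell = +1.07 − (−1.19) = +2.26 V and n = 2.
Q = [Br^-(aq)]^2·[Mn^2+(aq)] = 0.00359, so log Q = −2.445 and E = +2.26 − (0.0592/2)(−2.445) = +2.3324 V.
ΔG = −nFE = −(2)(96500)(+2.3324) J/mol = −450 kJ/mol.

−450 kJ/mol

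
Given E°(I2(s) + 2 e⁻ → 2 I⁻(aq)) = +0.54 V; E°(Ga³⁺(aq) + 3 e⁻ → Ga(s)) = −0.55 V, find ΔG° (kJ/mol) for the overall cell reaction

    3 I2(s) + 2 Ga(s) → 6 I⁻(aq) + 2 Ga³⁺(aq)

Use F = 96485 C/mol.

−631 kJ/mol

In the reaction as written I2(s) is reduced, so the I₂/I⁻ couple is the cathode and Ga³⁺/Ga is the anode.
E°cell = +0.54 − (−0.55) = +1.09 V; balancing electrons gives n = 6.
ΔG° = −nFE°cell = −(6)(96485)(+1.09) J/mol = −631 kJ/mol.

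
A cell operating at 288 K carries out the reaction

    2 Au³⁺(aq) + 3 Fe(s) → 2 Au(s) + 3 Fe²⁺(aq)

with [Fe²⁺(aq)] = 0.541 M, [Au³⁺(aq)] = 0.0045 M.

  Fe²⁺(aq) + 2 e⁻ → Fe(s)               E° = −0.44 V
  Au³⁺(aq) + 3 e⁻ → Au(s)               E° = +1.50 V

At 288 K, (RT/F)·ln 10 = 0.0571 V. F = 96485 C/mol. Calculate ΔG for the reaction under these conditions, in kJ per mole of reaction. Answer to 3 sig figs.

−1100 kJ/mol

The standard cell potential is +1.50 − (−0.44) = +1.94 V, with n = 6 electrons in the balanced equation.
Here Q = [Fe²⁺(aq)]^3 / [Au³⁺(aq)]^2 = 7.82×10^3 (log Q = 3.893), giving E = +1.94 − (0.0571/6)·(3.893) = +1.9030 V.
ΔG = −nFE = −(6)(96485)(+1.9030) J/mol = −1100 kJ/mol.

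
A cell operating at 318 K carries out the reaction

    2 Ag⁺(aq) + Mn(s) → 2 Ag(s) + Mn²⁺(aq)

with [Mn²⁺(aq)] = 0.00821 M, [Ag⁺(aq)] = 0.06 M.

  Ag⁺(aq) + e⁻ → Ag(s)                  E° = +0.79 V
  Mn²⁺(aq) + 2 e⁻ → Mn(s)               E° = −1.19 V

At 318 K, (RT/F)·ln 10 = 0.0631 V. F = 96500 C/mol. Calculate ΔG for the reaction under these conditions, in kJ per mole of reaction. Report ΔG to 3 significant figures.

With Ag⁺/Ag reduced at the cathode, E°cell = +0.79 − (−1.19) = +1.98 V and n = 2.
The reaction quotient is [Mn²⁺(aq)] / [Ag⁺(aq)]^2 = 2.28; by Nernst, E = +1.98 − (0.0631/2)(0.358) = +1.9687 V.
Finally ΔG = −nFE = −(2)(96500 C/mol)(+1.9687 V) = −380 kJ/mol.

−380 kJ/mol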